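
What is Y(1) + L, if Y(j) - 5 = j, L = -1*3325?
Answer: -3319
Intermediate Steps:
L = -3325
Y(j) = 5 + j
Y(1) + L = (5 + 1) - 3325 = 6 - 3325 = -3319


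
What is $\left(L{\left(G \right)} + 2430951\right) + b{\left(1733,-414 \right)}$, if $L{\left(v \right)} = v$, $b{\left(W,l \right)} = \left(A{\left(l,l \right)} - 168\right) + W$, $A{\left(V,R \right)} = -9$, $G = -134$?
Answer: $2432373$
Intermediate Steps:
$b{\left(W,l \right)} = -177 + W$ ($b{\left(W,l \right)} = \left(-9 - 168\right) + W = -177 + W$)
$\left(L{\left(G \right)} + 2430951\right) + b{\left(1733,-414 \right)} = \left(-134 + 2430951\right) + \left(-177 + 1733\right) = 2430817 + 1556 = 2432373$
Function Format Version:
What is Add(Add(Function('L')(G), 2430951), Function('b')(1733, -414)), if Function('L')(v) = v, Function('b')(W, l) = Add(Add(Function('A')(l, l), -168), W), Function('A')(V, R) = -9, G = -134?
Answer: 2432373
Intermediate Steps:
Function('b')(W, l) = Add(-177, W) (Function('b')(W, l) = Add(Add(-9, -168), W) = Add(-177, W))
Add(Add(Function('L')(G), 2430951), Function('b')(1733, -414)) = Add(Add(-134, 2430951), Add(-177, 1733)) = Add(2430817, 1556) = 2432373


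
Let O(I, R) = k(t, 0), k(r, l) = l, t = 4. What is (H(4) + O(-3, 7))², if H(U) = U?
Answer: 16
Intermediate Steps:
O(I, R) = 0
(H(4) + O(-3, 7))² = (4 + 0)² = 4² = 16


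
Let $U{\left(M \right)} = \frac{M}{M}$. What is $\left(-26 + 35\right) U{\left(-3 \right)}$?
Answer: $9$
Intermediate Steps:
$U{\left(M \right)} = 1$
$\left(-26 + 35\right) U{\left(-3 \right)} = \left(-26 + 35\right) 1 = 9 \cdot 1 = 9$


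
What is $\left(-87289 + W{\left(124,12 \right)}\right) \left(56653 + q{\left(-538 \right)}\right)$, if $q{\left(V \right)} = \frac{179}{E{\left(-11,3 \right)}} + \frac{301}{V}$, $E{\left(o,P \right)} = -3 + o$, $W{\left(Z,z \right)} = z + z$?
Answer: $- \frac{9307027794550}{1883} \approx -4.9427 \cdot 10^{9}$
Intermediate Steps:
$W{\left(Z,z \right)} = 2 z$
$q{\left(V \right)} = - \frac{179}{14} + \frac{301}{V}$ ($q{\left(V \right)} = \frac{179}{-3 - 11} + \frac{301}{V} = \frac{179}{-14} + \frac{301}{V} = 179 \left(- \frac{1}{14}\right) + \frac{301}{V} = - \frac{179}{14} + \frac{301}{V}$)
$\left(-87289 + W{\left(124,12 \right)}\right) \left(56653 + q{\left(-538 \right)}\right) = \left(-87289 + 2 \cdot 12\right) \left(56653 - \left(\frac{179}{14} - \frac{301}{-538}\right)\right) = \left(-87289 + 24\right) \left(56653 + \left(- \frac{179}{14} + 301 \left(- \frac{1}{538}\right)\right)\right) = - 87265 \left(56653 - \frac{25129}{1883}\right) = \left(-87265\right) \frac{106652470}{1883} = - \frac{9307027794550}{1883}$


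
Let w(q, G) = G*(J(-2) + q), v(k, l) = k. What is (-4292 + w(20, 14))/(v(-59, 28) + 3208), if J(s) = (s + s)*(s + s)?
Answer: -3788/3149 ≈ -1.2029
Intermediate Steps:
J(s) = 4*s² (J(s) = (2*s)*(2*s) = 4*s²)
w(q, G) = G*(16 + q) (w(q, G) = G*(4*(-2)² + q) = G*(4*4 + q) = G*(16 + q))
(-4292 + w(20, 14))/(v(-59, 28) + 3208) = (-4292 + 14*(16 + 20))/(-59 + 3208) = (-4292 + 14*36)/3149 = (-4292 + 504)*(1/3149) = -3788*1/3149 = -3788/3149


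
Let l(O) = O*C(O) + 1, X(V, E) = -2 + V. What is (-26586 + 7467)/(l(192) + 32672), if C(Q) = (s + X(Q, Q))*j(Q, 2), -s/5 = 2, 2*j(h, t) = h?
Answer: -6373/1116811 ≈ -0.0057064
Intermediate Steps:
j(h, t) = h/2
s = -10 (s = -5*2 = -10)
C(Q) = Q*(-12 + Q)/2 (C(Q) = (-10 + (-2 + Q))*(Q/2) = (-12 + Q)*(Q/2) = Q*(-12 + Q)/2)
l(O) = 1 + O**2*(-12 + O)/2 (l(O) = O*(O*(-12 + O)/2) + 1 = O**2*(-12 + O)/2 + 1 = 1 + O**2*(-12 + O)/2)
(-26586 + 7467)/(l(192) + 32672) = (-26586 + 7467)/((1 + (1/2)*192**2*(-12 + 192)) + 32672) = -19119/((1 + (1/2)*36864*180) + 32672) = -19119/((1 + 3317760) + 32672) = -19119/(3317761 + 32672) = -19119/3350433 = -19119*1/3350433 = -6373/1116811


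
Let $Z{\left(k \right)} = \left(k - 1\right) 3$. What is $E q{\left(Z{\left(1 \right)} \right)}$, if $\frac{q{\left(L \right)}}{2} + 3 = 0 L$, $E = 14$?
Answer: $-84$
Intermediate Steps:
$Z{\left(k \right)} = -3 + 3 k$ ($Z{\left(k \right)} = \left(-1 + k\right) 3 = -3 + 3 k$)
$q{\left(L \right)} = -6$ ($q{\left(L \right)} = -6 + 2 \cdot 0 L = -6 + 2 \cdot 0 = -6 + 0 = -6$)
$E q{\left(Z{\left(1 \right)} \right)} = 14 \left(-6\right) = -84$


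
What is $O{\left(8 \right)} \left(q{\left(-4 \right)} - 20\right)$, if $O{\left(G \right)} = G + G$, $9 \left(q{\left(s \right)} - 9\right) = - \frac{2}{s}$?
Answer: $- \frac{1576}{9} \approx -175.11$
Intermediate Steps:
$q{\left(s \right)} = 9 - \frac{2}{9 s}$ ($q{\left(s \right)} = 9 + \frac{\left(-2\right) \frac{1}{s}}{9} = 9 - \frac{2}{9 s}$)
$O{\left(G \right)} = 2 G$
$O{\left(8 \right)} \left(q{\left(-4 \right)} - 20\right) = 2 \cdot 8 \left(\left(9 - \frac{2}{9 \left(-4\right)}\right) - 20\right) = 16 \left(\left(9 - - \frac{1}{18}\right) - 20\right) = 16 \left(\left(9 + \frac{1}{18}\right) - 20\right) = 16 \left(\frac{163}{18} - 20\right) = 16 \left(- \frac{197}{18}\right) = - \frac{1576}{9}$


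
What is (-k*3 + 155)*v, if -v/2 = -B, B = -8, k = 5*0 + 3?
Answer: -2336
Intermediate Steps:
k = 3 (k = 0 + 3 = 3)
v = -16 (v = -(-2)*(-8) = -2*8 = -16)
(-k*3 + 155)*v = (-1*3*3 + 155)*(-16) = (-3*3 + 155)*(-16) = (-9 + 155)*(-16) = 146*(-16) = -2336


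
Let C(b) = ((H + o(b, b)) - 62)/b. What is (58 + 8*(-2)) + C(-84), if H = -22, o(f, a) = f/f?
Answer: 3611/84 ≈ 42.988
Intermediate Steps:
o(f, a) = 1
C(b) = -83/b (C(b) = ((-22 + 1) - 62)/b = (-21 - 62)/b = -83/b)
(58 + 8*(-2)) + C(-84) = (58 + 8*(-2)) - 83/(-84) = (58 - 16) - 83*(-1/84) = 42 + 83/84 = 3611/84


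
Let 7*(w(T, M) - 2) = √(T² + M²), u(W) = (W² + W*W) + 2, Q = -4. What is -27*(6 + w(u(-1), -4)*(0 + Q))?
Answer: 54 + 432*√2/7 ≈ 141.28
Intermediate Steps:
u(W) = 2 + 2*W² (u(W) = (W² + W²) + 2 = 2*W² + 2 = 2 + 2*W²)
w(T, M) = 2 + √(M² + T²)/7 (w(T, M) = 2 + √(T² + M²)/7 = 2 + √(M² + T²)/7)
-27*(6 + w(u(-1), -4)*(0 + Q)) = -27*(6 + (2 + √((-4)² + (2 + 2*(-1)²)²)/7)*(0 - 4)) = -27*(6 + (2 + √(16 + (2 + 2*1)²)/7)*(-4)) = -27*(6 + (2 + √(16 + (2 + 2)²)/7)*(-4)) = -27*(6 + (2 + √(16 + 4²)/7)*(-4)) = -27*(6 + (2 + √(16 + 16)/7)*(-4)) = -27*(6 + (2 + √32/7)*(-4)) = -27*(6 + (2 + (4*√2)/7)*(-4)) = -27*(6 + (2 + 4*√2/7)*(-4)) = -27*(6 + (-8 - 16*√2/7)) = -27*(-2 - 16*√2/7) = 54 + 432*√2/7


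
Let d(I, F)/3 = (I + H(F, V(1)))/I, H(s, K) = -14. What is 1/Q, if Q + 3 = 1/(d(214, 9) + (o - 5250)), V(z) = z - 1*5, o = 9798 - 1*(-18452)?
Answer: -2461300/7383793 ≈ -0.33334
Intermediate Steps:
o = 28250 (o = 9798 + 18452 = 28250)
V(z) = -5 + z (V(z) = z - 5 = -5 + z)
d(I, F) = 3*(-14 + I)/I (d(I, F) = 3*((I - 14)/I) = 3*((-14 + I)/I) = 3*(-14 + I)/I)
Q = -7383793/2461300 (Q = -3 + 1/((3 - 42/214) + (28250 - 5250)) = -3 + 1/((3 - 42*1/214) + 23000) = -3 + 1/((3 - 21/107) + 23000) = -3 + 1/(300/107 + 23000) = -3 + 1/(2461300/107) = -3 + 107/2461300 = -7383793/2461300 ≈ -3.0000)
1/Q = 1/(-7383793/2461300) = -2461300/7383793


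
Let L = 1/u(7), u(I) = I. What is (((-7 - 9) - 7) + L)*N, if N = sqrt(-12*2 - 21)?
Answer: -480*I*sqrt(5)/7 ≈ -153.33*I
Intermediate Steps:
N = 3*I*sqrt(5) (N = sqrt(-24 - 21) = sqrt(-45) = 3*I*sqrt(5) ≈ 6.7082*I)
L = 1/7 ≈ 0.14286
(((-7 - 9) - 7) + L)*N = (((-7 - 9) - 7) + 1/7)*(3*I*sqrt(5)) = ((-16 - 7) + 1/7)*(3*I*sqrt(5)) = (-23 + 1/7)*(3*I*sqrt(5)) = -480*I*sqrt(5)/7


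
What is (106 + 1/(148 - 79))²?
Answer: 53509225/4761 ≈ 11239.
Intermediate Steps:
(106 + 1/(148 - 79))² = (106 + 1/69)² = (7315/69)² = 53509225/4761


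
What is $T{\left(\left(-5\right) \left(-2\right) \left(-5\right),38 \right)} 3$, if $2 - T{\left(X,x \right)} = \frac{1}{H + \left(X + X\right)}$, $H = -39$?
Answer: $\frac{837}{139} \approx 6.0216$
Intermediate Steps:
$T{\left(X,x \right)} = 2 - \frac{1}{-39 + 2 X}$ ($T{\left(X,x \right)} = 2 - \frac{1}{-39 + \left(X + X\right)} = 2 - \frac{1}{-39 + 2 X}$)
$T{\left(\left(-5\right) \left(-2\right) \left(-5\right),38 \right)} 3 = \frac{-79 + 4 \left(-5\right) \left(-2\right) \left(-5\right)}{-39 + 2 \left(-5\right) \left(-2\right) \left(-5\right)} 3 = \frac{-79 + 4 \cdot 10 \left(-5\right)}{-39 + 2 \cdot 10 \left(-5\right)} 3 = \frac{-79 + 4 \left(-50\right)}{-39 + 2 \left(-50\right)} 3 = \frac{-79 - 200}{-39 - 100} \cdot 3 = \frac{1}{-139} \left(-279\right) 3 = \left(- \frac{1}{139}\right) \left(-279\right) 3 = \frac{279}{139} \cdot 3 = \frac{837}{139}$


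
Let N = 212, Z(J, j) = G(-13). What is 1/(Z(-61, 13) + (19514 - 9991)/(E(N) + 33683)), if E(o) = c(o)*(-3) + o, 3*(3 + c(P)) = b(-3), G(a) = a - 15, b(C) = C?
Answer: -33907/939873 ≈ -0.036076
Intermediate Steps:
G(a) = -15 + a
Z(J, j) = -28 (Z(J, j) = -15 - 13 = -28)
c(P) = -4 (c(P) = -3 + (⅓)*(-3) = -3 - 1 = -4)
E(o) = 12 + o (E(o) = -4*(-3) + o = 12 + o)
1/(Z(-61, 13) + (19514 - 9991)/(E(N) + 33683)) = 1/(-28 + (19514 - 9991)/((12 + 212) + 33683)) = 1/(-28 + 9523/(224 + 33683)) = 1/(-28 + 9523/33907) = 1/(-939873/33907) = -33907/939873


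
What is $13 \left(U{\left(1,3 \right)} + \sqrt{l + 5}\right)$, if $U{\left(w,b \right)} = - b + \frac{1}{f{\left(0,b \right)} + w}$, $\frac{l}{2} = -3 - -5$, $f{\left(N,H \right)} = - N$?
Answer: $13$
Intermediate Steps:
$l = 4$ ($l = 2 \left(-3 - -5\right) = 2 \left(-3 + 5\right) = 2 \cdot 2 = 4$)
$U{\left(w,b \right)} = \frac{1}{w} - b$ ($U{\left(w,b \right)} = - b + \frac{1}{\left(-1\right) 0 + w} = - b + \frac{1}{0 + w} = - b + \frac{1}{w} = \frac{1}{w} - b$)
$13 \left(U{\left(1,3 \right)} + \sqrt{l + 5}\right) = 13 \left(\left(1^{-1} - 3\right) + \sqrt{4 + 5}\right) = 13 \left(\left(1 - 3\right) + \sqrt{9}\right) = 13 \left(-2 + 3\right) = 13 \cdot 1 = 13$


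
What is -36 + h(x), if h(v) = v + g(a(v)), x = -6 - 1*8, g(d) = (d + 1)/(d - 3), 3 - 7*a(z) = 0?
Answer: -455/9 ≈ -50.556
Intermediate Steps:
a(z) = 3/7 (a(z) = 3/7 - ⅐*0 = 3/7 + 0 = 3/7)
g(d) = (1 + d)/(-3 + d)
x = -14 (x = -6 - 8 = -14)
h(v) = -5/9 + v (h(v) = v + (1 + 3/7)/(-3 + 3/7) = v + (10/7)/(-18/7) = v - 7/18*10/7 = v - 5/9 = -5/9 + v)
-36 + h(x) = -36 + (-5/9 - 14) = -36 - 131/9 = -455/9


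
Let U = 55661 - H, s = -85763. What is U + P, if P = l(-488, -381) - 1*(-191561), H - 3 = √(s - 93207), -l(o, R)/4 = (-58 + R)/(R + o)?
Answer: 214831555/869 - I*√178970 ≈ 2.4722e+5 - 423.05*I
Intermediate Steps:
l(o, R) = -4*(-58 + R)/(R + o)
H = 3 + I*√178970 (H = 3 + √(-85763 - 93207) = 3 + √(-178970) = 3 + I*√178970 ≈ 3.0 + 423.05*I)
P = 166464753/869 (P = 4*(58 - 1*(-381))/(-381 - 488) - 1*(-191561) = 4*(58 + 381)/(-869) + 191561 = 4*(-1/869)*439 + 191561 = -1756/869 + 191561 = 166464753/869 ≈ 1.9156e+5)
U = 55658 - I*√178970 (U = 55661 - (3 + I*√178970) = 55661 + (-3 - I*√178970) = 55658 - I*√178970 ≈ 55658.0 - 423.05*I)
U + P = (55658 - I*√178970) + 166464753/869 = 214831555/869 - I*√178970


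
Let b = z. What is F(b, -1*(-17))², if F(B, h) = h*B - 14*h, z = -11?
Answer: 180625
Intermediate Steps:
b = -11
F(B, h) = -14*h + B*h (F(B, h) = B*h - 14*h = -14*h + B*h)
F(b, -1*(-17))² = ((-1*(-17))*(-14 - 11))² = (17*(-25))² = (-425)² = 180625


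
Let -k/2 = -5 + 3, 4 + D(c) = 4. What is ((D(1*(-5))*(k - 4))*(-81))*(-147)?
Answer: 0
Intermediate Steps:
D(c) = 0 (D(c) = -4 + 4 = 0)
k = 4 (k = -2*(-5 + 3) = -2*(-2) = 4)
((D(1*(-5))*(k - 4))*(-81))*(-147) = ((0*(4 - 4))*(-81))*(-147) = ((0*0)*(-81))*(-147) = (0*(-81))*(-147) = 0*(-147) = 0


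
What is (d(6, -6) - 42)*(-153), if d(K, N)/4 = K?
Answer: 2754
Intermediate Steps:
d(K, N) = 4*K
(d(6, -6) - 42)*(-153) = (4*6 - 42)*(-153) = (24 - 42)*(-153) = -18*(-153) = 2754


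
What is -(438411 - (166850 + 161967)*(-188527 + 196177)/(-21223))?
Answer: -11819846703/21223 ≈ -5.5694e+5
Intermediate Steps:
-(438411 - (166850 + 161967)*(-188527 + 196177)/(-21223)) = -(438411 - 328817*7650*(-1)/21223) = -(438411 - 2515450050*(-1)/21223) = -(438411 - 1*(-2515450050/21223)) = -(438411 + 2515450050/21223) = -1*11819846703/21223 = -11819846703/21223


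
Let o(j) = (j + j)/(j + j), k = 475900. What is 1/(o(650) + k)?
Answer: 1/475901 ≈ 2.1013e-6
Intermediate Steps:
o(j) = 1 (o(j) = (2*j)/((2*j)) = (2*j)*(1/(2*j)) = 1)
1/(o(650) + k) = 1/(1 + 475900) = 1/475901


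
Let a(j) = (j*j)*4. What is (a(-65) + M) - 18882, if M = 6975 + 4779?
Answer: 9772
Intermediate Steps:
a(j) = 4*j² (a(j) = j²*4 = 4*j²)
M = 11754
(a(-65) + M) - 18882 = (4*(-65)² + 11754) - 18882 = (4*4225 + 11754) - 18882 = (16900 + 11754) - 18882 = 28654 - 18882 = 9772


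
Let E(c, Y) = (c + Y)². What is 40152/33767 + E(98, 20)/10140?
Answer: 219328247/85599345 ≈ 2.5623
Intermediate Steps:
E(c, Y) = (Y + c)²
40152/33767 + E(98, 20)/10140 = 40152/33767 + (20 + 98)²/10140 = 40152*(1/33767) + 118²*(1/10140) = 40152/33767 + 13924*(1/10140) = 40152/33767 + 3481/2535 = 219328247/85599345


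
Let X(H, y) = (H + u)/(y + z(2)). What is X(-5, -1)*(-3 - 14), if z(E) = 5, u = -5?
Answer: 85/2 ≈ 42.500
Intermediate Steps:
X(H, y) = (-5 + H)/(5 + y) (X(H, y) = (H - 5)/(y + 5) = (-5 + H)/(5 + y))
X(-5, -1)*(-3 - 14) = ((-5 - 5)/(5 - 1))*(-3 - 14) = (-10/4)*(-17) = ((1/4)*(-10))*(-17) = -5/2*(-17) = 85/2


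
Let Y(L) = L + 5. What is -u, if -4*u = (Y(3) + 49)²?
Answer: 3249/4 ≈ 812.25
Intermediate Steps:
Y(L) = 5 + L
u = -3249/4 (u = -((5 + 3) + 49)²/4 = -(8 + 49)²/4 = -¼*57² = -¼*3249 = -3249/4 ≈ -812.25)
-u = -1*(-3249/4) = 3249/4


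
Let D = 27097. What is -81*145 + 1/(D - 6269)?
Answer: -244624859/20828 ≈ -11745.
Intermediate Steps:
-81*145 + 1/(D - 6269) = -81*145 + 1/(27097 - 6269) = -11745 + 1/20828 = -244624859/20828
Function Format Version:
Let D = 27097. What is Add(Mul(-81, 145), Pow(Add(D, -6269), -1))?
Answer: Rational(-244624859, 20828) ≈ -11745.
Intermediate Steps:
Add(Mul(-81, 145), Pow(Add(D, -6269), -1)) = Add(Mul(-81, 145), Pow(Add(27097, -6269), -1)) = Add(-11745, Pow(20828, -1)) = Add(-11745, Rational(1, 20828)) = Rational(-244624859, 20828)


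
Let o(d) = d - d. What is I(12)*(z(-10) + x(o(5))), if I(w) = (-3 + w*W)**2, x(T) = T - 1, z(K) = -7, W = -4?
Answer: -20808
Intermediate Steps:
o(d) = 0
x(T) = -1 + T
I(w) = (-3 - 4*w)**2 (I(w) = (-3 + w*(-4))**2 = (-3 - 4*w)**2)
I(12)*(z(-10) + x(o(5))) = (3 + 4*12)**2*(-7 + (-1 + 0)) = (3 + 48)**2*(-7 - 1) = 51**2*(-8) = 2601*(-8) = -20808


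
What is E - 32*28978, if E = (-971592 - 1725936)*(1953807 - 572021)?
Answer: -3727407352304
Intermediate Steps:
E = -3727406425008 (E = -2697528*1381786 = -3727406425008)
E - 32*28978 = -3727406425008 - 32*28978 = -3727406425008 - 1*927296 = -3727406425008 - 927296 = -3727407352304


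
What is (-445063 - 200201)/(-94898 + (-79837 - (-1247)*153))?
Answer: -8962/223 ≈ -40.188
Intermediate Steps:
(-445063 - 200201)/(-94898 + (-79837 - (-1247)*153)) = -645264/(-94898 + (-79837 - 1*(-190791))) = -645264/(-94898 + (-79837 + 190791)) = -645264/(-94898 + 110954) = -645264/16056 = -645264*1/16056 = -8962/223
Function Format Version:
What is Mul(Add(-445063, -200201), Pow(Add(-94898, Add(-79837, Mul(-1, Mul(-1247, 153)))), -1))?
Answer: Rational(-8962, 223) ≈ -40.188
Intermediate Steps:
Mul(Add(-445063, -200201), Pow(Add(-94898, Add(-79837, Mul(-1, Mul(-1247, 153)))), -1)) = Mul(-645264, Pow(Add(-94898, Add(-79837, Mul(-1, -190791))), -1)) = Mul(-645264, Pow(Add(-94898, Add(-79837, 190791)), -1)) = Mul(-645264, Pow(Add(-94898, 110954), -1)) = Mul(-645264, Pow(16056, -1)) = Mul(-645264, Rational(1, 16056)) = Rational(-8962, 223)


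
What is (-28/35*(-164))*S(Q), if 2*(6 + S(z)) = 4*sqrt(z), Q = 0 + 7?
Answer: -3936/5 + 1312*sqrt(7)/5 ≈ -92.955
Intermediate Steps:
Q = 7
S(z) = -6 + 2*sqrt(z) (S(z) = -6 + (4*sqrt(z))/2 = -6 + 2*sqrt(z))
(-28/35*(-164))*S(Q) = (-28/35*(-164))*(-6 + 2*sqrt(7)) = (-28*1/35*(-164))*(-6 + 2*sqrt(7)) = (-4/5*(-164))*(-6 + 2*sqrt(7)) = 656*(-6 + 2*sqrt(7))/5 = -3936/5 + 1312*sqrt(7)/5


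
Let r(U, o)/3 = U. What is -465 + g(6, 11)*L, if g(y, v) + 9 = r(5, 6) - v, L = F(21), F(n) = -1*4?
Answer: -445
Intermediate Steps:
r(U, o) = 3*U
F(n) = -4
L = -4
g(y, v) = 6 - v (g(y, v) = -9 + (3*5 - v) = -9 + (15 - v) = 6 - v)
-465 + g(6, 11)*L = -465 + (6 - 1*11)*(-4) = -465 + (6 - 11)*(-4) = -465 - 5*(-4) = -465 + 20 = -445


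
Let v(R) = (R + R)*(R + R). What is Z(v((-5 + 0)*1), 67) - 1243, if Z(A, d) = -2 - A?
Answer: -1345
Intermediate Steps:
v(R) = 4*R² (v(R) = (2*R)*(2*R) = 4*R²)
Z(v((-5 + 0)*1), 67) - 1243 = (-2 - 4*((-5 + 0)*1)²) - 1243 = (-2 - 4*(-5*1)²) - 1243 = (-2 - 4*(-5)²) - 1243 = (-2 - 4*25) - 1243 = (-2 - 1*100) - 1243 = (-2 - 100) - 1243 = -102 - 1243 = -1345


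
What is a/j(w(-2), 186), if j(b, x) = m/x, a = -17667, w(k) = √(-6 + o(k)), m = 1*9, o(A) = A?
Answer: -365118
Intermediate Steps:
m = 9
w(k) = √(-6 + k)
j(b, x) = 9/x
a/j(w(-2), 186) = -17667/(9/186) = -17667/(9*(1/186)) = -17667/3/62 = -17667*62/3 = -365118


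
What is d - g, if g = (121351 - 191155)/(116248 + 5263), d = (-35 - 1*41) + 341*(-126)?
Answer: -5230006658/121511 ≈ -43041.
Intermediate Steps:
d = -43042 (d = (-35 - 41) - 42966 = -76 - 42966 = -43042)
g = -69804/121511 ≈ -0.57447
d - g = -43042 - 1*(-69804/121511) = -43042 + 69804/121511 = -5230006658/121511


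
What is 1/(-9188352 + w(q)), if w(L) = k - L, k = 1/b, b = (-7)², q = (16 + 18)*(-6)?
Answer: -49/450219251 ≈ -1.0884e-7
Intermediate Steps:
q = -204 (q = 34*(-6) = -204)
b = 49
k = 1/49 ≈ 0.020408
w(L) = 1/49 - L
1/(-9188352 + w(q)) = 1/(-9188352 + (1/49 - 1*(-204))) = 1/(-9188352 + (1/49 + 204)) = 1/(-9188352 + 9997/49) = 1/(-450219251/49) = -49/450219251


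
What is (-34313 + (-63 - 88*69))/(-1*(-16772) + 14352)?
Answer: -10112/7781 ≈ -1.2996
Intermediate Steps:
(-34313 + (-63 - 88*69))/(-1*(-16772) + 14352) = (-34313 + (-63 - 6072))/(16772 + 14352) = (-34313 - 6135)/31124 = -40448*1/31124 = -10112/7781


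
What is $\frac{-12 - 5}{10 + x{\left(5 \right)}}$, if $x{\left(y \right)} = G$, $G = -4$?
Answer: $- \frac{17}{6} \approx -2.8333$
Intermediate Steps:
$x{\left(y \right)} = -4$
$\frac{-12 - 5}{10 + x{\left(5 \right)}} = \frac{-12 - 5}{10 - 4} = - \frac{17}{6}$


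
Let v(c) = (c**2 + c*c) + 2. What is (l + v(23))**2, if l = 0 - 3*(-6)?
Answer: 1162084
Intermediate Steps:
v(c) = 2 + 2*c**2 (v(c) = (c**2 + c**2) + 2 = 2*c**2 + 2 = 2 + 2*c**2)
l = 18 (l = 0 + 18 = 18)
(l + v(23))**2 = (18 + (2 + 2*23**2))**2 = (18 + (2 + 2*529))**2 = (18 + (2 + 1058))**2 = (18 + 1060)**2 = 1078**2 = 1162084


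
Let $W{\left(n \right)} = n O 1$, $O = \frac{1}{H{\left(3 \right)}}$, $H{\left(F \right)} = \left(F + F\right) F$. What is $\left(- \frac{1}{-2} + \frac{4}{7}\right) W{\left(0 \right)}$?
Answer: $0$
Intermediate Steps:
$H{\left(F \right)} = 2 F^{2}$ ($H{\left(F \right)} = 2 F F = 2 F^{2}$)
$O = \frac{1}{18}$ ($O = \frac{1}{2 \cdot 3^{2}} = \frac{1}{2 \cdot 9} = \frac{1}{18} \approx 0.055556$)
$W{\left(n \right)} = \frac{n}{18}$ ($W{\left(n \right)} = n \frac{1}{18} \cdot 1 = \frac{n}{18} \cdot 1 = \frac{n}{18}$)
$\left(- \frac{1}{-2} + \frac{4}{7}\right) W{\left(0 \right)} = \left(- \frac{1}{-2} + \frac{4}{7}\right) \frac{1}{18} \cdot 0 = \left(\left(-1\right) \left(- \frac{1}{2}\right) + 4 \cdot \frac{1}{7}\right) 0 = \left(\frac{1}{2} + \frac{4}{7}\right) 0 = \frac{15}{14} \cdot 0 = 0$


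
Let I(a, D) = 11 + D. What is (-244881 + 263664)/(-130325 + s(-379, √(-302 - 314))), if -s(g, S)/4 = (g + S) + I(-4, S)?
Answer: -2420245899/16603135033 + 300528*I*√154/16603135033 ≈ -0.14577 + 0.00022462*I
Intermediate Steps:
s(g, S) = -44 - 8*S - 4*g (s(g, S) = -4*((g + S) + (11 + S)) = -4*((S + g) + (11 + S)) = -4*(11 + g + 2*S) = -44 - 8*S - 4*g)
(-244881 + 263664)/(-130325 + s(-379, √(-302 - 314))) = (-244881 + 263664)/(-130325 + (-44 - 8*√(-302 - 314) - 4*(-379))) = 18783/(-130325 + (-44 - 16*I*√154 + 1516)) = 18783/(-130325 + (1472 - 16*I*√154)) = 18783/(-128853 - 16*I*√154)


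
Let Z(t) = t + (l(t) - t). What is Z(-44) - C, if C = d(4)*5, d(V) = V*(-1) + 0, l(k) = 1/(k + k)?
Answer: 1759/88 ≈ 19.989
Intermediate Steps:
l(k) = 1/(2*k)
d(V) = -V (d(V) = -V + 0 = -V)
C = -20 (C = -1*4*5 = -4*5 = -20)
Z(t) = 1/(2*t) (Z(t) = t + (1/(2*t) - t) = 1/(2*t))
Z(-44) - C = (1/2)/(-44) - 1*(-20) = (1/2)*(-1/44) + 20 = -1/88 + 20 = 1759/88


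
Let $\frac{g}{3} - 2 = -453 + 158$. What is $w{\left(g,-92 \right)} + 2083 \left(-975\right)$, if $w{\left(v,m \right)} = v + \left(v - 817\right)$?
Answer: $-2033500$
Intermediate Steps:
$g = -879$ ($g = 6 + 3 \left(-453 + 158\right) = 6 + 3 \left(-295\right) = 6 - 885 = -879$)
$w{\left(v,m \right)} = -817 + 2 v$ ($w{\left(v,m \right)} = v + \left(-817 + v\right) = -817 + 2 v$)
$w{\left(g,-92 \right)} + 2083 \left(-975\right) = \left(-817 + 2 \left(-879\right)\right) + 2083 \left(-975\right) = \left(-817 - 1758\right) - 2030925 = -2575 - 2030925 = -2033500$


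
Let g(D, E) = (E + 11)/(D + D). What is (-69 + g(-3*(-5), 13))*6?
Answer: -2046/5 ≈ -409.20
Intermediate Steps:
g(D, E) = (11 + E)/(2*D) (g(D, E) = (11 + E)/((2*D)) = (11 + E)*(1/(2*D)) = (11 + E)/(2*D))
(-69 + g(-3*(-5), 13))*6 = (-69 + (11 + 13)/(2*((-3*(-5)))))*6 = (-69 + (1/2)*24/15)*6 = (-69 + (1/2)*(1/15)*24)*6 = (-69 + 4/5)*6 = -341/5*6 = -2046/5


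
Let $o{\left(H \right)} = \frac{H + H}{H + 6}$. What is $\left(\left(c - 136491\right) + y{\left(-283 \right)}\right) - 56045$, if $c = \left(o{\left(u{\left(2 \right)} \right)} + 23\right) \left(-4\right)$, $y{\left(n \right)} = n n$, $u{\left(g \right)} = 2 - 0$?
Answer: $-112541$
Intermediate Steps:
$u{\left(g \right)} = 2$ ($u{\left(g \right)} = 2 + 0 = 2$)
$o{\left(H \right)} = \frac{2 H}{6 + H}$
$y{\left(n \right)} = n^{2}$
$c = -94$ ($c = \left(2 \cdot 2 \frac{1}{6 + 2} + 23\right) \left(-4\right) = \left(2 \cdot 2 \cdot \frac{1}{8} + 23\right) \left(-4\right) = \left(\frac{1}{2} + 23\right) \left(-4\right) = \frac{47}{2} \left(-4\right) = -94$)
$\left(\left(c - 136491\right) + y{\left(-283 \right)}\right) - 56045 = \left(\left(-94 - 136491\right) + \left(-283\right)^{2}\right) - 56045 = \left(\left(-94 - 136491\right) + 80089\right) - 56045 = \left(-136585 + 80089\right) - 56045 = -56496 - 56045 = -112541$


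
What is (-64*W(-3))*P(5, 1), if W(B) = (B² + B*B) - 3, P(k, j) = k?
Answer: -4800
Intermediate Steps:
W(B) = -3 + 2*B² (W(B) = (B² + B²) - 3 = 2*B² - 3 = -3 + 2*B²)
(-64*W(-3))*P(5, 1) = -64*(-3 + 2*(-3)²)*5 = -64*(-3 + 2*9)*5 = -64*(-3 + 18)*5 = -64*15*5 = -960*5 = -4800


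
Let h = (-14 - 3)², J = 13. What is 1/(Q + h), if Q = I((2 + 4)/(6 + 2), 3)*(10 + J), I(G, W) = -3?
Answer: 1/220 ≈ 0.0045455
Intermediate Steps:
Q = -69 (Q = -3*(10 + 13) = -3*23 = -69)
h = 289 (h = (-17)² = 289)
1/(Q + h) = 1/(-69 + 289) = 1/220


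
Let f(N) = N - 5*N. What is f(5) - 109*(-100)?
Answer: 10880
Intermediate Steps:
f(N) = -4*N
f(5) - 109*(-100) = -4*5 - 109*(-100) = -20 + 10900 = 10880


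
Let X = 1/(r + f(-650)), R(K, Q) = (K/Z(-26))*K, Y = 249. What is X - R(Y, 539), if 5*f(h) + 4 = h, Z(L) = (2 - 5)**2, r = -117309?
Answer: -4045213916/587199 ≈ -6889.0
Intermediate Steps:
Z(L) = 9 (Z(L) = (-3)**2 = 9)
f(h) = -4/5 + h/5
R(K, Q) = K**2/9 (R(K, Q) = (K/9)*K = K**2/9)
X = -5/587199 (X = 1/(-117309 + (-4/5 + (1/5)*(-650))) = 1/(-117309 + (-4/5 - 130)) = 1/(-117309 - 654/5) = 1/(-587199/5) = -5/587199 ≈ -8.5150e-6)
X - R(Y, 539) = -5/587199 - 249**2/9 = -5/587199 - 62001/9 = -5/587199 - 1*6889 = -5/587199 - 6889 = -4045213916/587199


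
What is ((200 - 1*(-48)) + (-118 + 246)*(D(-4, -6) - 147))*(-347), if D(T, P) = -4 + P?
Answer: 6887256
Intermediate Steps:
((200 - 1*(-48)) + (-118 + 246)*(D(-4, -6) - 147))*(-347) = ((200 - 1*(-48)) + (-118 + 246)*((-4 - 6) - 147))*(-347) = ((200 + 48) + 128*(-10 - 147))*(-347) = (248 + 128*(-157))*(-347) = (248 - 20096)*(-347) = -19848*(-347) = 6887256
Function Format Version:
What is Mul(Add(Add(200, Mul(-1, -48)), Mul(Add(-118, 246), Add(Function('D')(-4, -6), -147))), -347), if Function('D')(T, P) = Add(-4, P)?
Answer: 6887256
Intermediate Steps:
Mul(Add(Add(200, Mul(-1, -48)), Mul(Add(-118, 246), Add(Function('D')(-4, -6), -147))), -347) = Mul(Add(Add(200, Mul(-1, -48)), Mul(Add(-118, 246), Add(Add(-4, -6), -147))), -347) = Mul(Add(Add(200, 48), Mul(128, Add(-10, -147))), -347) = Mul(Add(248, Mul(128, -157)), -347) = Mul(Add(248, -20096), -347) = Mul(-19848, -347) = 6887256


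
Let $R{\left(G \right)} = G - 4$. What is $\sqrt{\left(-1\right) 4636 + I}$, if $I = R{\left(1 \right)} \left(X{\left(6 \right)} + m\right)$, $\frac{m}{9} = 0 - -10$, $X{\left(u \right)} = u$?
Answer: $2 i \sqrt{1231} \approx 70.171 i$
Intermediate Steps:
$R{\left(G \right)} = -4 + G$
$m = 90$ ($m = 9 \left(0 - -10\right) = 9 \left(0 + 10\right) = 9 \cdot 10 = 90$)
$I = -288$ ($I = \left(-4 + 1\right) \left(6 + 90\right) = \left(-3\right) 96 = -288$)
$\sqrt{\left(-1\right) 4636 + I} = \sqrt{\left(-1\right) 4636 - 288} = \sqrt{-4636 - 288} = \sqrt{-4924} = 2 i \sqrt{1231}$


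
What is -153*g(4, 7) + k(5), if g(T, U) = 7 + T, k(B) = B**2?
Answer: -1658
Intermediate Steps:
-153*g(4, 7) + k(5) = -153*(7 + 4) + 5**2 = -153*11 + 25 = -1683 + 25 = -1658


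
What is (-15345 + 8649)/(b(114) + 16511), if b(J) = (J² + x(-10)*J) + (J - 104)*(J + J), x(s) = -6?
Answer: -6696/31103 ≈ -0.21528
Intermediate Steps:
b(J) = J² - 6*J + 2*J*(-104 + J) (b(J) = (J² - 6*J) + (J - 104)*(J + J) = (J² - 6*J) + (-104 + J)*(2*J) = (J² - 6*J) + 2*J*(-104 + J) = J² - 6*J + 2*J*(-104 + J))
(-15345 + 8649)/(b(114) + 16511) = (-15345 + 8649)/(114*(-214 + 3*114) + 16511) = -6696/(114*(-214 + 342) + 16511) = -6696/(114*128 + 16511) = -6696/(14592 + 16511) = -6696/31103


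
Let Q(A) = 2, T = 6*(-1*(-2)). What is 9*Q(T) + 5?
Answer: 23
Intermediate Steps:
T = 12 (T = 6*2 = 12)
9*Q(T) + 5 = 9*2 + 5 = 18 + 5 = 23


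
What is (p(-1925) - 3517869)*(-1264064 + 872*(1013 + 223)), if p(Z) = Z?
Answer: 655639067968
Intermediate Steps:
(p(-1925) - 3517869)*(-1264064 + 872*(1013 + 223)) = (-1925 - 3517869)*(-1264064 + 872*(1013 + 223)) = -3519794*(-1264064 + 872*1236) = -3519794*(-1264064 + 1077792) = -3519794*(-186272) = 655639067968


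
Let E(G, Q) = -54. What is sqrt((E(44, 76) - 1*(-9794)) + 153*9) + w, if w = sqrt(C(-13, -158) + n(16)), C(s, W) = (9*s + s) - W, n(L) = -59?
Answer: sqrt(11117) + I*sqrt(31) ≈ 105.44 + 5.5678*I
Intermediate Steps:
C(s, W) = -W + 10*s (C(s, W) = 10*s - W = -W + 10*s)
w = I*sqrt(31) (w = sqrt((-1*(-158) + 10*(-13)) - 59) = sqrt((158 - 130) - 59) = sqrt(28 - 59) = sqrt(-31) = I*sqrt(31) ≈ 5.5678*I)
sqrt((E(44, 76) - 1*(-9794)) + 153*9) + w = sqrt((-54 - 1*(-9794)) + 153*9) + I*sqrt(31) = sqrt((-54 + 9794) + 1377) + I*sqrt(31) = sqrt(9740 + 1377) + I*sqrt(31) = sqrt(11117) + I*sqrt(31)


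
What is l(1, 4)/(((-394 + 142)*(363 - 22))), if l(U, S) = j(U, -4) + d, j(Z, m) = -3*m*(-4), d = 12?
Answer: 1/2387 ≈ 0.00041894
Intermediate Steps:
j(Z, m) = 12*m
l(U, S) = -36 (l(U, S) = 12*(-4) + 12 = -48 + 12 = -36)
l(1, 4)/(((-394 + 142)*(363 - 22))) = -36*1/((-394 + 142)*(363 - 22)) = -36/((-252*341)) = -36/(-85932) = -36*(-1/85932) = 1/2387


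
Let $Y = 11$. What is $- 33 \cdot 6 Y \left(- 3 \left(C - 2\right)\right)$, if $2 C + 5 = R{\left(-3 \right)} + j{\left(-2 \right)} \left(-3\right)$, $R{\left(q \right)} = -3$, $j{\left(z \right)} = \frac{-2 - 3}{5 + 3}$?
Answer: $- \frac{264627}{8} \approx -33078.0$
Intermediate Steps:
$j{\left(z \right)} = - \frac{5}{8}$
$C = - \frac{49}{16}$ ($C = - \frac{5}{2} + \frac{-3 - - \frac{15}{8}}{2} = - \frac{5}{2} + \frac{-3 + \frac{15}{8}}{2} = - \frac{5}{2} + \frac{1}{2} \left(- \frac{9}{8}\right) = - \frac{5}{2} - \frac{9}{16} = - \frac{49}{16} \approx -3.0625$)
$- 33 \cdot 6 Y \left(- 3 \left(C - 2\right)\right) = - 33 \cdot 6 \cdot 11 \left(- 3 \left(- \frac{49}{16} - 2\right)\right) = \left(-33\right) 66 \left(\left(-3\right) \left(- \frac{81}{16}\right)\right) = \left(-2178\right) \frac{243}{16} = - \frac{264627}{8}$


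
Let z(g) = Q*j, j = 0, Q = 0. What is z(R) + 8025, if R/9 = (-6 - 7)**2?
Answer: 8025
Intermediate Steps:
R = 1521 (R = 9*(-6 - 7)**2 = 9*(-13)**2 = 9*169 = 1521)
z(g) = 0 (z(g) = 0*0 = 0)
z(R) + 8025 = 0 + 8025 = 8025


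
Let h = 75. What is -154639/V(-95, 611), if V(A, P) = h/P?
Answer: -94484429/75 ≈ -1.2598e+6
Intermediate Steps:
V(A, P) = 75/P
-154639/V(-95, 611) = -154639/(75/611) = -154639/(75*(1/611)) = -154639/75/611 = -154639*611/75 = -94484429/75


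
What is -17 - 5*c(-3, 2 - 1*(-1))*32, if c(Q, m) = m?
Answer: -497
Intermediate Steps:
-17 - 5*c(-3, 2 - 1*(-1))*32 = -17 - 5*(2 - 1*(-1))*32 = -17 - 5*(2 + 1)*32 = -17 - 5*3*32 = -17 - 15*32 = -17 - 480 = -497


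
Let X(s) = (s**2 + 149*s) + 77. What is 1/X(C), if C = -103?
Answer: -1/4661 ≈ -0.00021455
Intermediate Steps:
X(s) = 77 + s**2 + 149*s
1/X(C) = 1/(77 + (-103)**2 + 149*(-103)) = 1/(77 + 10609 - 15347) = 1/(-4661) = -1/4661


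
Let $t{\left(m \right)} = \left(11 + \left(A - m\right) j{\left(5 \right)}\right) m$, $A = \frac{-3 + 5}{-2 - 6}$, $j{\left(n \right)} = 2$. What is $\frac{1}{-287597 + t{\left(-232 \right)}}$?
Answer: $- \frac{1}{397681} \approx -2.5146 \cdot 10^{-6}$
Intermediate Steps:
$A = - \frac{1}{4}$ ($A = \frac{2}{-8} = 2 \left(- \frac{1}{8}\right) = - \frac{1}{4} \approx -0.25$)
$t{\left(m \right)} = m \left(\frac{21}{2} - 2 m\right)$ ($t{\left(m \right)} = \left(11 + \left(- \frac{1}{4} - m\right) 2\right) m = \left(11 - \left(\frac{1}{2} + 2 m\right)\right) m = \left(\frac{21}{2} - 2 m\right) m = m \left(\frac{21}{2} - 2 m\right)$)
$\frac{1}{-287597 + t{\left(-232 \right)}} = \frac{1}{-287597 + \frac{1}{2} \left(-232\right) \left(21 - -928\right)} = \frac{1}{-287597 + \frac{1}{2} \left(-232\right) \left(21 + 928\right)} = \frac{1}{-287597 + \frac{1}{2} \left(-232\right) 949} = \frac{1}{-287597 - 110084} = \frac{1}{-397681} = - \frac{1}{397681}$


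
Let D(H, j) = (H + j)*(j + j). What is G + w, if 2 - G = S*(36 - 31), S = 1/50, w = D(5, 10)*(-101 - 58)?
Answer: -476981/10 ≈ -47698.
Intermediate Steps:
D(H, j) = 2*j*(H + j) (D(H, j) = (H + j)*(2*j) = 2*j*(H + j))
w = -47700 (w = (2*10*(5 + 10))*(-101 - 58) = (2*10*15)*(-159) = 300*(-159) = -47700)
S = 1/50 ≈ 0.020000
G = 19/10 (G = 2 - (36 - 31)/50 = 2 - 5/50 = 2 - 1*⅒ = 2 - ⅒ = 19/10 ≈ 1.9000)
G + w = 19/10 - 47700 = -476981/10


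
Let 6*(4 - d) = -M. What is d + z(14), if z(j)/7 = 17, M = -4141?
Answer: -3403/6 ≈ -567.17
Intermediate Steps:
z(j) = 119 (z(j) = 7*17 = 119)
d = -4117/6 (d = 4 - (-1)*(-4141)/6 = 4 - ⅙*4141 = 4 - 4141/6 = -4117/6 ≈ -686.17)
d + z(14) = -4117/6 + 119 = -3403/6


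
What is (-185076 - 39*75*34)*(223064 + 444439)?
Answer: -189921958578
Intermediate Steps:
(-185076 - 39*75*34)*(223064 + 444439) = (-185076 - 2925*34)*667503 = (-185076 - 99450)*667503 = -284526*667503 = -189921958578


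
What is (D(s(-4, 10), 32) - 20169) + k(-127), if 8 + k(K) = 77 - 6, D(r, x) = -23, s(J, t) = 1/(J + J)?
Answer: -20129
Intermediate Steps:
s(J, t) = 1/(2*J)
k(K) = 63 (k(K) = -8 + (77 - 6) = -8 + 71 = 63)
(D(s(-4, 10), 32) - 20169) + k(-127) = (-23 - 20169) + 63 = -20192 + 63 = -20129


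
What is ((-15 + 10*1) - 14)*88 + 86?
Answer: -1586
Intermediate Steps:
((-15 + 10*1) - 14)*88 + 86 = ((-15 + 10) - 14)*88 + 86 = (-5 - 14)*88 + 86 = -19*88 + 86 = -1672 + 86 = -1586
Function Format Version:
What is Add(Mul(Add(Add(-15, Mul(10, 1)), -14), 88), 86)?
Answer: -1586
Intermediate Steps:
Add(Mul(Add(Add(-15, Mul(10, 1)), -14), 88), 86) = Add(Mul(Add(Add(-15, 10), -14), 88), 86) = Add(Mul(Add(-5, -14), 88), 86) = Add(Mul(-19, 88), 86) = Add(-1672, 86) = -1586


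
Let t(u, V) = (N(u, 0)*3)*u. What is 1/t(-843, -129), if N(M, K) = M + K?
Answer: 1/2131947 ≈ 4.6905e-7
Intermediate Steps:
N(M, K) = K + M
t(u, V) = 3*u**2 (t(u, V) = ((0 + u)*3)*u = (u*3)*u = (3*u)*u = 3*u**2)
1/t(-843, -129) = 1/(3*(-843)**2) = 1/(3*710649) = 1/2131947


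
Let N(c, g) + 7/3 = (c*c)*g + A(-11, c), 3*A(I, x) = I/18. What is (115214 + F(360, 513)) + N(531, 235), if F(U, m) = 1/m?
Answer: 7566869297/114 ≈ 6.6376e+7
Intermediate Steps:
A(I, x) = I/54 (A(I, x) = (I/18)/3 = I/54)
N(c, g) = -137/54 + g*c**2 (N(c, g) = -7/3 + ((c*c)*g + (1/54)*(-11)) = -7/3 + (c**2*g - 11/54) = -7/3 + (g*c**2 - 11/54) = -7/3 + (-11/54 + g*c**2) = -137/54 + g*c**2)
(115214 + F(360, 513)) + N(531, 235) = (115214 + 1/513) + (-137/54 + 235*531**2) = (115214 + 1/513) + (-137/54 + 235*281961) = 59104783/513 + (-137/54 + 66260835) = 59104783/513 + 3578084953/54 = 7566869297/114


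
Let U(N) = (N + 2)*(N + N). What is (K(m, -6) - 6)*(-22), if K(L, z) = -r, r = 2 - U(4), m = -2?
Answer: -880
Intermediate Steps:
U(N) = 2*N*(2 + N) (U(N) = (2 + N)*(2*N) = 2*N*(2 + N))
r = -46 (r = 2 - 2*4*(2 + 4) = 2 - 2*4*6 = 2 - 1*48 = 2 - 48 = -46)
K(L, z) = 46 (K(L, z) = -1*(-46) = 46)
(K(m, -6) - 6)*(-22) = (46 - 6)*(-22) = 40*(-22) = -880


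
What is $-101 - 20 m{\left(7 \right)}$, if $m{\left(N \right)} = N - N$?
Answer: $-101$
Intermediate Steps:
$m{\left(N \right)} = 0$
$-101 - 20 m{\left(7 \right)} = -101 - 0 = -101 + 0 = -101$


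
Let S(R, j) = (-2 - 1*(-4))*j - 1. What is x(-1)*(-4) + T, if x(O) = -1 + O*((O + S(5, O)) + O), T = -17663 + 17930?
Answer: 251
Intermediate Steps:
T = 267
S(R, j) = -1 + 2*j (S(R, j) = (-2 + 4)*j - 1 = 2*j - 1 = -1 + 2*j)
x(O) = -1 + O*(-1 + 4*O) (x(O) = -1 + O*((O + (-1 + 2*O)) + O) = -1 + O*((-1 + 3*O) + O) = -1 + O*(-1 + 4*O))
x(-1)*(-4) + T = (-1 - 1*(-1) + 4*(-1)²)*(-4) + 267 = (-1 + 1 + 4*1)*(-4) + 267 = (-1 + 1 + 4)*(-4) + 267 = 4*(-4) + 267 = -16 + 267 = 251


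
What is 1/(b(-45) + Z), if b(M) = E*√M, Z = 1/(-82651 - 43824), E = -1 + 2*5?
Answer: -126475/58305148903126 - 431889991875*I*√5/58305148903126 ≈ -2.1692e-9 - 0.016563*I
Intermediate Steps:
E = 9 (E = -1 + 10 = 9)
Z = -1/126475 (Z = 1/(-126475) = -1/126475 ≈ -7.9067e-6)
b(M) = 9*√M
1/(b(-45) + Z) = 1/(9*√(-45) - 1/126475) = 1/(9*(3*I*√5) - 1/126475) = 1/(27*I*√5 - 1/126475) = 1/(-1/126475 + 27*I*√5)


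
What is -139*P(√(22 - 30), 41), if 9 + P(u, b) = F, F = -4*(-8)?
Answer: -3197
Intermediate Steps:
F = 32
P(u, b) = 23 (P(u, b) = -9 + 32 = 23)
-139*P(√(22 - 30), 41) = -139*23 = -3197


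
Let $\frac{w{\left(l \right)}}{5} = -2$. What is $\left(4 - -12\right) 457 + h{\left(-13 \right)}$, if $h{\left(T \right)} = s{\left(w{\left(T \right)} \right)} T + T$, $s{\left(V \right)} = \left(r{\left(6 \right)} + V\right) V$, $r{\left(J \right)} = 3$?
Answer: $6389$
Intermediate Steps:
$w{\left(l \right)} = -10$ ($w{\left(l \right)} = 5 \left(-2\right) = -10$)
$s{\left(V \right)} = V \left(3 + V\right)$ ($s{\left(V \right)} = \left(3 + V\right) V = V \left(3 + V\right)$)
$h{\left(T \right)} = 71 T$ ($h{\left(T \right)} = - 10 \left(3 - 10\right) T + T = \left(-10\right) \left(-7\right) T + T = 70 T + T = 71 T$)
$\left(4 - -12\right) 457 + h{\left(-13 \right)} = \left(4 - -12\right) 457 + 71 \left(-13\right) = \left(4 + 12\right) 457 - 923 = 16 \cdot 457 - 923 = 7312 - 923 = 6389$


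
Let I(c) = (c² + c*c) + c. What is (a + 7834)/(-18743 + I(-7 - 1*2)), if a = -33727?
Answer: 25893/18590 ≈ 1.3928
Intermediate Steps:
I(c) = c + 2*c² (I(c) = (c² + c²) + c = 2*c² + c = c + 2*c²)
(a + 7834)/(-18743 + I(-7 - 1*2)) = (-33727 + 7834)/(-18743 + (-7 - 1*2)*(1 + 2*(-7 - 1*2))) = -25893/(-18743 + (-7 - 2)*(1 + 2*(-7 - 2))) = -25893/(-18743 - 9*(1 + 2*(-9))) = -25893/(-18743 - 9*(1 - 18)) = -25893/(-18743 - 9*(-17)) = -25893/(-18743 + 153) = -25893/(-18590) = -25893*(-1/18590) = 25893/18590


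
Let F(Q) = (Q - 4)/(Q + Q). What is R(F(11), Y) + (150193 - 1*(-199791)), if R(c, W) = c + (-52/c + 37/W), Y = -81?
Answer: 4363660079/12474 ≈ 3.4982e+5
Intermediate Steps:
F(Q) = (-4 + Q)/(2*Q) (F(Q) = (-4 + Q)/((2*Q)) = (-4 + Q)*(1/(2*Q)) = (-4 + Q)/(2*Q))
R(c, W) = c - 52/c + 37/W
R(F(11), Y) + (150193 - 1*(-199791)) = ((1/2)*(-4 + 11)/11 - 52*22/(-4 + 11) + 37/(-81)) + (150193 - 1*(-199791)) = ((1/2)*(1/11)*7 - 52/((1/2)*(1/11)*7) + 37*(-1/81)) + (150193 + 199791) = (7/22 - 52/7/22 - 37/81) + 349984 = (7/22 - 52*22/7 - 37/81) + 349984 = (7/22 - 1144/7 - 37/81) + 349984 = -2040337/12474 + 349984 = 4363660079/12474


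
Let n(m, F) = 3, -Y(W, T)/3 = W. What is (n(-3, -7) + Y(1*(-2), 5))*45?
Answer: 405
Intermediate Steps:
Y(W, T) = -3*W
(n(-3, -7) + Y(1*(-2), 5))*45 = (3 - 3*(-2))*45 = (3 + 6)*45 = 9*45 = 405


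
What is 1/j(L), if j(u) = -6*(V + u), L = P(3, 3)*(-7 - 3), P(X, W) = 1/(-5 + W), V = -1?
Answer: -1/24 ≈ -0.041667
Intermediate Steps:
L = 5 (L = (-7 - 3)/(-5 + 3) = -10/(-2) = -1/2*(-10) = 5)
j(u) = 6 - 6*u (j(u) = -6*(-1 + u) = 6 - 6*u)
1/j(L) = 1/(6 - 6*5) = 1/(6 - 30) = 1/(-24) = -1/24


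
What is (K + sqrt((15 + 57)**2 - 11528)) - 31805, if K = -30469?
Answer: -62274 + 2*I*sqrt(1586) ≈ -62274.0 + 79.649*I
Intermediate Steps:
(K + sqrt((15 + 57)**2 - 11528)) - 31805 = (-30469 + sqrt((15 + 57)**2 - 11528)) - 31805 = (-30469 + sqrt(72**2 - 11528)) - 31805 = (-30469 + sqrt(5184 - 11528)) - 31805 = (-30469 + sqrt(-6344)) - 31805 = (-30469 + 2*I*sqrt(1586)) - 31805 = -62274 + 2*I*sqrt(1586)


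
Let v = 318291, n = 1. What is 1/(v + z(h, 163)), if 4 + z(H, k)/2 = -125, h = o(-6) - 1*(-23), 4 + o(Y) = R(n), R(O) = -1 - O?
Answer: 1/318033 ≈ 3.1443e-6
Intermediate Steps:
o(Y) = -6 (o(Y) = -4 + (-1 - 1*1) = -4 + (-1 - 1) = -4 - 2 = -6)
h = 17 (h = -6 - 1*(-23) = -6 + 23 = 17)
z(H, k) = -258 (z(H, k) = -8 + 2*(-125) = -8 - 250 = -258)
1/(v + z(h, 163)) = 1/(318291 - 258) = 1/318033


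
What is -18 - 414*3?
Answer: -1260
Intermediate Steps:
-18 - 414*3 = -18 - 46*27 = -18 - 1242 = -1260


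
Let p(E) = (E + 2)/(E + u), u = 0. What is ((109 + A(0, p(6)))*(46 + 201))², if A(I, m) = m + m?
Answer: 6846735025/9 ≈ 7.6075e+8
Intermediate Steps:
p(E) = (2 + E)/E (p(E) = (E + 2)/(E + 0) = (2 + E)/E)
A(I, m) = 2*m
((109 + A(0, p(6)))*(46 + 201))² = ((109 + 2*((2 + 6)/6))*(46 + 201))² = ((109 + 2*((⅙)*8))*247)² = ((109 + 2*(4/3))*247)² = ((109 + 8/3)*247)² = ((335/3)*247)² = (82745/3)² = 6846735025/9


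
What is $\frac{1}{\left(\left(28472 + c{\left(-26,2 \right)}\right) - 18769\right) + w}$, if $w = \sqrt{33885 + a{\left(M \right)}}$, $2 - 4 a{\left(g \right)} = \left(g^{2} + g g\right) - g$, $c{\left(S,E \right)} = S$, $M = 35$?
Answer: $\frac{38708}{374444189} - \frac{2 \sqrt{133127}}{374444189} \approx 0.00010143$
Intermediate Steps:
$a{\left(g \right)} = \frac{1}{2} - \frac{g^{2}}{2} + \frac{g}{4}$ ($a{\left(g \right)} = \frac{1}{2} - \frac{\left(g^{2} + g g\right) - g}{4} = \frac{1}{2} - \frac{\left(g^{2} + g^{2}\right) - g}{4} = \frac{1}{2} - \frac{2 g^{2} - g}{4} = \frac{1}{2} - \frac{- g + 2 g^{2}}{4} = \frac{1}{2} - \left(\frac{g^{2}}{2} - \frac{g}{4}\right) = \frac{1}{2} - \frac{g^{2}}{2} + \frac{g}{4}$)
$w = \frac{\sqrt{133127}}{2}$ ($w = \sqrt{33885 + \left(\frac{1}{2} - \frac{35^{2}}{2} + \frac{1}{4} \cdot 35\right)} = \sqrt{33885 + \left(\frac{1}{2} - \frac{1225}{2} + \frac{35}{4}\right)} = \sqrt{33885 - \frac{2413}{4}} = \sqrt{\frac{133127}{4}} = \frac{\sqrt{133127}}{2} \approx 182.43$)
$\frac{1}{\left(\left(28472 + c{\left(-26,2 \right)}\right) - 18769\right) + w} = \frac{1}{\left(\left(28472 - 26\right) - 18769\right) + \frac{\sqrt{133127}}{2}} = \frac{1}{\left(28446 - 18769\right) + \frac{\sqrt{133127}}{2}} = \frac{1}{9677 + \frac{\sqrt{133127}}{2}}$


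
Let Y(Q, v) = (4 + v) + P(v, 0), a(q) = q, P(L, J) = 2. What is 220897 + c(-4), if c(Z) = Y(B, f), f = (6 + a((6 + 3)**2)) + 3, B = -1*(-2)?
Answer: 220993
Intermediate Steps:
B = 2
f = 90 (f = (6 + (6 + 3)**2) + 3 = (6 + 9**2) + 3 = (6 + 81) + 3 = 87 + 3 = 90)
Y(Q, v) = 6 + v (Y(Q, v) = (4 + v) + 2 = 6 + v)
c(Z) = 96 (c(Z) = 6 + 90 = 96)
220897 + c(-4) = 220897 + 96 = 220993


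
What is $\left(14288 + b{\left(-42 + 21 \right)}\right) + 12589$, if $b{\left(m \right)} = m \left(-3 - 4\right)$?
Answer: $27024$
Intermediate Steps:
$b{\left(m \right)} = - 7 m$ ($b{\left(m \right)} = m \left(-7\right) = - 7 m$)
$\left(14288 + b{\left(-42 + 21 \right)}\right) + 12589 = \left(14288 - 7 \left(-42 + 21\right)\right) + 12589 = \left(14288 - -147\right) + 12589 = \left(14288 + 147\right) + 12589 = 14435 + 12589 = 27024$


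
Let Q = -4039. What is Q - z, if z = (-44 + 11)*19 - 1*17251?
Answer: 13839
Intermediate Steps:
z = -17878 (z = -33*19 - 17251 = -627 - 17251 = -17878)
Q - z = -4039 - 1*(-17878) = -4039 + 17878 = 13839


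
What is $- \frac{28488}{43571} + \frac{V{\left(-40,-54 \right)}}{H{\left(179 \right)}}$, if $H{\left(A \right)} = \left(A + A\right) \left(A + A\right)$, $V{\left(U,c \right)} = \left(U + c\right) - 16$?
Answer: $- \frac{1827964421}{2792116822} \approx -0.65469$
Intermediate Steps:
$V{\left(U,c \right)} = -16 + U + c$
$H{\left(A \right)} = 4 A^{2}$ ($H{\left(A \right)} = 2 A 2 A = 4 A^{2}$)
$- \frac{28488}{43571} + \frac{V{\left(-40,-54 \right)}}{H{\left(179 \right)}} = - \frac{28488}{43571} + \frac{-16 - 40 - 54}{4 \cdot 179^{2}} = \left(-28488\right) \frac{1}{43571} - \frac{110}{4 \cdot 32041} = - \frac{28488}{43571} - \frac{110}{128164} = - \frac{28488}{43571} - \frac{55}{64082} = - \frac{1827964421}{2792116822}$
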